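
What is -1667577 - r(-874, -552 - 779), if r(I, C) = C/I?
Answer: -1457463629/874 ≈ -1.6676e+6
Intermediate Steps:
-1667577 - r(-874, -552 - 779) = -1667577 - (-552 - 779)/(-874) = -1667577 - (-1331)*(-1)/874 = -1667577 - 1*1331/874 = -1667577 - 1331/874 = -1457463629/874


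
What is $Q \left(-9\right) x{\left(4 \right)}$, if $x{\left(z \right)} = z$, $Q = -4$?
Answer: $144$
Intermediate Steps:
$Q \left(-9\right) x{\left(4 \right)} = \left(-4\right) \left(-9\right) 4 = 36 \cdot 4 = 144$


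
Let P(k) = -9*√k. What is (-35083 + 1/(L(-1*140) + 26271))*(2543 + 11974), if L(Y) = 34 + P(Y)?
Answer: -70483477825560366/138392873 + 261306*I*√35/691964365 ≈ -5.093e+8 + 0.0022341*I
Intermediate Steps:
L(Y) = 34 - 9*√Y
(-35083 + 1/(L(-1*140) + 26271))*(2543 + 11974) = (-35083 + 1/((34 - 9*2*I*√35) + 26271))*(2543 + 11974) = (-35083 + 1/((34 - 18*I*√35) + 26271))*14517 = (-35083 + 1/(26305 - 18*I*√35))*14517 = -509299911 + 14517/(26305 - 18*I*√35)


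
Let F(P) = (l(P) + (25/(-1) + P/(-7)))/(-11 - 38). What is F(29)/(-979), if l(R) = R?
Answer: -1/335797 ≈ -2.9780e-6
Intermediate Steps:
F(P) = 25/49 - 6*P/343 (F(P) = (P + (25/(-1) + P/(-7)))/(-11 - 38) = (P + (25*(-1) + P*(-1/7)))/(-49) = (P + (-25 - P/7))*(-1/49) = (-25 + 6*P/7)*(-1/49) = 25/49 - 6*P/343)
F(29)/(-979) = (25/49 - 6/343*29)/(-979) = (25/49 - 174/343)*(-1/979) = (1/343)*(-1/979) = -1/335797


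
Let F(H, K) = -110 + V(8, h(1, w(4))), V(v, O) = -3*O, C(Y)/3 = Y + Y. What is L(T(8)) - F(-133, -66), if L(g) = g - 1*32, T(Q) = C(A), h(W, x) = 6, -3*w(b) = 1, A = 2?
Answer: 108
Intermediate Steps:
w(b) = -1/3 (w(b) = -1/3*1 = -1/3)
C(Y) = 6*Y (C(Y) = 3*(Y + Y) = 3*(2*Y) = 6*Y)
T(Q) = 12 (T(Q) = 6*2 = 12)
F(H, K) = -128 (F(H, K) = -110 - 3*6 = -110 - 18 = -128)
L(g) = -32 + g (L(g) = g - 32 = -32 + g)
L(T(8)) - F(-133, -66) = (-32 + 12) - 1*(-128) = -20 + 128 = 108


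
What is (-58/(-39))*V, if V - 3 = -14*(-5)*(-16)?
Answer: -64786/39 ≈ -1661.2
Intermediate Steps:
V = -1117 (V = 3 - 14*(-5)*(-16) = 3 + 70*(-16) = 3 - 1120 = -1117)
(-58/(-39))*V = -58/(-39)*(-1117) = -58*(-1/39)*(-1117) = (58/39)*(-1117) = -64786/39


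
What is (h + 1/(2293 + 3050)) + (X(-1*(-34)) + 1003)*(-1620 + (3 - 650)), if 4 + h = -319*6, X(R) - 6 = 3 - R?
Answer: -11856352091/5343 ≈ -2.2190e+6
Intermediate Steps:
X(R) = 9 - R (X(R) = 6 + (3 - R) = 9 - R)
h = -1918 (h = -4 - 319*6 = -4 - 1914 = -1918)
(h + 1/(2293 + 3050)) + (X(-1*(-34)) + 1003)*(-1620 + (3 - 650)) = (-1918 + 1/(2293 + 3050)) + ((9 - (-1)*(-34)) + 1003)*(-1620 + (3 - 650)) = (-1918 + 1/5343) + ((9 - 1*34) + 1003)*(-1620 - 647) = (-1918 + 1/5343) + ((9 - 34) + 1003)*(-2267) = -10247873/5343 + (-25 + 1003)*(-2267) = -10247873/5343 + 978*(-2267) = -10247873/5343 - 2217126 = -11856352091/5343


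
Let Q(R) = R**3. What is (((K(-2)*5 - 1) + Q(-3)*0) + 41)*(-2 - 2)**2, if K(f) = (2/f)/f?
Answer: 680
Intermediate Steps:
K(f) = 2/f**2
(((K(-2)*5 - 1) + Q(-3)*0) + 41)*(-2 - 2)**2 = ((((2/(-2)**2)*5 - 1) + (-3)**3*0) + 41)*(-2 - 2)**2 = ((((2*(1/4))*5 - 1) - 27*0) + 41)*(-4)**2 = ((((1/2)*5 - 1) + 0) + 41)*16 = (((5/2 - 1) + 0) + 41)*16 = ((3/2 + 0) + 41)*16 = (3/2 + 41)*16 = (85/2)*16 = 680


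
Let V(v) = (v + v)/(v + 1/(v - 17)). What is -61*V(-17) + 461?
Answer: 196403/579 ≈ 339.21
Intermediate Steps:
V(v) = 2*v/(v + 1/(-17 + v)) (V(v) = (2*v)/(v + 1/(-17 + v)) = 2*v/(v + 1/(-17 + v)))
-61*V(-17) + 461 = -122*(-17)*(-17 - 17)/(1 + (-17)² - 17*(-17)) + 461 = -122*(-17)*(-34)/(1 + 289 + 289) + 461 = -122*(-17)*(-34)/579 + 461 = -61*1156/579 + 461 = -70516/579 + 461 = 196403/579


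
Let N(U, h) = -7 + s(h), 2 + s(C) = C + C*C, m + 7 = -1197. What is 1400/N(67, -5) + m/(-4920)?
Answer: 1725311/13530 ≈ 127.52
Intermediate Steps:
m = -1204 (m = -7 - 1197 = -1204)
s(C) = -2 + C + C² (s(C) = -2 + (C + C*C) = -2 + (C + C²) = -2 + C + C²)
N(U, h) = -9 + h + h² (N(U, h) = -7 + (-2 + h + h²) = -9 + h + h²)
1400/N(67, -5) + m/(-4920) = 1400/(-9 - 5 + (-5)²) - 1204/(-4920) = 1400/(-9 - 5 + 25) - 1204*(-1/4920) = 1400/11 + 301/1230 = 1725311/13530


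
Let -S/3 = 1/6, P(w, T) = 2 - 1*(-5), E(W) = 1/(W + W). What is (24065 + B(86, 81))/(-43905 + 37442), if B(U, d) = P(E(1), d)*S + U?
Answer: -48295/12926 ≈ -3.7363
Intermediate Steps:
E(W) = 1/(2*W)
P(w, T) = 7 (P(w, T) = 2 + 5 = 7)
S = -½ (S = -3/6 = -3*⅙ = -½ ≈ -0.50000)
B(U, d) = -7/2 + U (B(U, d) = 7*(-½) + U = -7/2 + U)
(24065 + B(86, 81))/(-43905 + 37442) = (24065 + (-7/2 + 86))/(-43905 + 37442) = (24065 + 165/2)/(-6463) = (48295/2)*(-1/6463) = -48295/12926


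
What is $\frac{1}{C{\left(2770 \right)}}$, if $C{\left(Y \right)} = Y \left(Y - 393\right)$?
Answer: $\frac{1}{6584290} \approx 1.5188 \cdot 10^{-7}$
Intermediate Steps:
$C{\left(Y \right)} = Y \left(-393 + Y\right)$
$\frac{1}{C{\left(2770 \right)}} = \frac{1}{2770 \left(-393 + 2770\right)} = \frac{1}{2770 \cdot 2377} = \frac{1}{6584290}$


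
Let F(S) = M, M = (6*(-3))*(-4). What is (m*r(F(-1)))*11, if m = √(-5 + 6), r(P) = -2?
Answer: -22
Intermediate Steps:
M = 72 (M = -18*(-4) = 72)
F(S) = 72
m = 1 (m = √1 = 1)
(m*r(F(-1)))*11 = (1*(-2))*11 = -2*11 = -22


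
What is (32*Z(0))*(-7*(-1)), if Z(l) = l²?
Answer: 0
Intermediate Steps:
(32*Z(0))*(-7*(-1)) = (32*0²)*(-7*(-1)) = (32*0)*7 = 0*7 = 0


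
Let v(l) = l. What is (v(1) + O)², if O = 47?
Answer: 2304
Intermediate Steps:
(v(1) + O)² = (1 + 47)² = 48² = 2304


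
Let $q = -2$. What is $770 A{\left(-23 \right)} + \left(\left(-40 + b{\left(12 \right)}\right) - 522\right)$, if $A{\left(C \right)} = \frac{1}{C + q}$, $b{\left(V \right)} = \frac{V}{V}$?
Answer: $- \frac{2959}{5} \approx -591.8$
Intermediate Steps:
$b{\left(V \right)} = 1$
$A{\left(C \right)} = \frac{1}{-2 + C}$ ($A{\left(C \right)} = \frac{1}{C - 2} = \frac{1}{-2 + C}$)
$770 A{\left(-23 \right)} + \left(\left(-40 + b{\left(12 \right)}\right) - 522\right) = \frac{770}{-2 - 23} + \left(\left(-40 + 1\right) - 522\right) = \frac{770}{-25} - 561 = 770 \left(- \frac{1}{25}\right) - 561 = - \frac{154}{5} - 561 = - \frac{2959}{5}$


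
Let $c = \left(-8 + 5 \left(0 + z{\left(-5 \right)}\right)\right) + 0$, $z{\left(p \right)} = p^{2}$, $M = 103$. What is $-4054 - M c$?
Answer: $-16105$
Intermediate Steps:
$c = 117$ ($c = \left(-8 + 5 \left(0 + \left(-5\right)^{2}\right)\right) + 0 = \left(-8 + 5 \left(0 + 25\right)\right) + 0 = \left(-8 + 5 \cdot 25\right) + 0 = \left(-8 + 125\right) + 0 = 117 + 0 = 117$)
$-4054 - M c = -4054 - 103 \cdot 117 = -4054 - 12051 = -16105$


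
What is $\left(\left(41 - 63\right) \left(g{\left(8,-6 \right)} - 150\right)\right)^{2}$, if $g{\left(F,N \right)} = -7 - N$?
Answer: $11035684$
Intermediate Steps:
$\left(\left(41 - 63\right) \left(g{\left(8,-6 \right)} - 150\right)\right)^{2} = \left(\left(41 - 63\right) \left(\left(-7 - -6\right) - 150\right)\right)^{2} = \left(\left(41 - 63\right) \left(\left(-7 + 6\right) - 150\right)\right)^{2} = \left(- 22 \left(-1 - 150\right)\right)^{2} = \left(\left(-22\right) \left(-151\right)\right)^{2} = 3322^{2} = 11035684$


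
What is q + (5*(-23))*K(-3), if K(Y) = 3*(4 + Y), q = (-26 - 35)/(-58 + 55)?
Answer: -974/3 ≈ -324.67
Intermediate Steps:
q = 61/3 (q = -61/(-3) = -61*(-1/3) = 61/3 ≈ 20.333)
K(Y) = 12 + 3*Y
q + (5*(-23))*K(-3) = 61/3 + (5*(-23))*(12 + 3*(-3)) = 61/3 - 115*(12 - 9) = 61/3 - 115*3 = 61/3 - 345 = -974/3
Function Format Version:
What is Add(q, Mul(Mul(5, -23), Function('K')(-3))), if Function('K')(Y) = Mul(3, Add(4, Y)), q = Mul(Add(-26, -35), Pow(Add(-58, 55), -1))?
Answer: Rational(-974, 3) ≈ -324.67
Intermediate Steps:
q = Rational(61, 3) (q = Mul(-61, Pow(-3, -1)) = Mul(-61, Rational(-1, 3)) = Rational(61, 3) ≈ 20.333)
Function('K')(Y) = Add(12, Mul(3, Y))
Add(q, Mul(Mul(5, -23), Function('K')(-3))) = Add(Rational(61, 3), Mul(Mul(5, -23), Add(12, Mul(3, -3)))) = Add(Rational(61, 3), Mul(-115, Add(12, -9))) = Add(Rational(61, 3), Mul(-115, 3)) = Add(Rational(61, 3), -345) = Rational(-974, 3)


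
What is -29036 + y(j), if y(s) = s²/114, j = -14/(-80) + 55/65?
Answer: -298350613213/10275200 ≈ -29036.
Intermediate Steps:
j = 531/520 (j = -14*(-1/80) + 55*(1/65) = 7/40 + 11/13 = 531/520 ≈ 1.0212)
y(s) = s²/114 (y(s) = s²*(1/114) = s²/114)
-29036 + y(j) = -29036 + (531/520)²/114 = -29036 + (1/114)*(281961/270400) = -29036 + 93987/10275200 = -298350613213/10275200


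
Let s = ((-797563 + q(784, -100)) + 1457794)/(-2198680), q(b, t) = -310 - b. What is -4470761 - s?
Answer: -9829772136343/2198680 ≈ -4.4708e+6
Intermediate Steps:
s = -659137/2198680 (s = ((-797563 + (-310 - 1*784)) + 1457794)/(-2198680) = ((-797563 + (-310 - 784)) + 1457794)*(-1/2198680) = ((-797563 - 1094) + 1457794)*(-1/2198680) = (-798657 + 1457794)*(-1/2198680) = 659137*(-1/2198680) = -659137/2198680 ≈ -0.29979)
-4470761 - s = -4470761 - 1*(-659137/2198680) = -4470761 + 659137/2198680 = -9829772136343/2198680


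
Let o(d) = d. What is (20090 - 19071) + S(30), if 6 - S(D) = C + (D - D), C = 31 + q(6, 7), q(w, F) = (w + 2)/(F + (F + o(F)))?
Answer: 20866/21 ≈ 993.62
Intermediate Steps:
q(w, F) = (2 + w)/(3*F) (q(w, F) = (w + 2)/(F + (F + F)) = (2 + w)/(F + 2*F) = (2 + w)/((3*F)) = (2 + w)*(1/(3*F)) = (2 + w)/(3*F))
C = 659/21 (C = 31 + (⅓)*(2 + 6)/7 = 31 + (⅓)*(⅐)*8 = 31 + 8/21 = 659/21 ≈ 31.381)
S(D) = -533/21 (S(D) = 6 - (659/21 + (D - D)) = 6 - (659/21 + 0) = 6 - 1*659/21 = 6 - 659/21 = -533/21)
(20090 - 19071) + S(30) = (20090 - 19071) - 533/21 = 1019 - 533/21 = 20866/21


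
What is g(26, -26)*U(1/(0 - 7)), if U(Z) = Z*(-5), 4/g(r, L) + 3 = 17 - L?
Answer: 1/14 ≈ 0.071429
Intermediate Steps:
g(r, L) = 4/(14 - L) (g(r, L) = 4/(-3 + (17 - L)) = 4/(14 - L))
U(Z) = -5*Z
g(26, -26)*U(1/(0 - 7)) = (-4/(-14 - 26))*(-5/(0 - 7)) = (-4/(-40))*(-5/(-7)) = (-4*(-1/40))*(-5*(-⅐)) = (⅒)*(5/7) = 1/14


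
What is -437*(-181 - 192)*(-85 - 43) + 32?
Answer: -20864096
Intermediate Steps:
-437*(-181 - 192)*(-85 - 43) + 32 = -(-163001)*(-128) + 32 = -437*47744 + 32 = -20864128 + 32 = -20864096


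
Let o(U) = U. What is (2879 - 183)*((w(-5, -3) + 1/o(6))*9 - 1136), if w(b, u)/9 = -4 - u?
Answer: -3276988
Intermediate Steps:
w(b, u) = -36 - 9*u (w(b, u) = 9*(-4 - u) = -36 - 9*u)
(2879 - 183)*((w(-5, -3) + 1/o(6))*9 - 1136) = (2879 - 183)*(((-36 - 9*(-3)) + 1/6)*9 - 1136) = 2696*(((-36 + 27) + 1/6)*9 - 1136) = 2696*((-9 + 1/6)*9 - 1136) = 2696*(-53/6*9 - 1136) = 2696*(-159/2 - 1136) = 2696*(-2431/2) = -3276988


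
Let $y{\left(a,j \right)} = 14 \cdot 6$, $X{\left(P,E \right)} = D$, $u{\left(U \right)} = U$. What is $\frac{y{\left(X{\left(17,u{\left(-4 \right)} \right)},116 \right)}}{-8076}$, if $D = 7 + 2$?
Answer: $- \frac{7}{673} \approx -0.010401$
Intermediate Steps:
$D = 9$
$X{\left(P,E \right)} = 9$
$y{\left(a,j \right)} = 84$
$\frac{y{\left(X{\left(17,u{\left(-4 \right)} \right)},116 \right)}}{-8076} = \frac{84}{-8076} = 84 \left(- \frac{1}{8076}\right) = - \frac{7}{673}$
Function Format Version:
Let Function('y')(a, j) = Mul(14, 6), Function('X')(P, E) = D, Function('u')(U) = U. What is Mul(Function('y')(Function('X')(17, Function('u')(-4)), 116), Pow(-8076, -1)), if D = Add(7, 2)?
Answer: Rational(-7, 673) ≈ -0.010401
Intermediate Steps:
D = 9
Function('X')(P, E) = 9
Function('y')(a, j) = 84
Mul(Function('y')(Function('X')(17, Function('u')(-4)), 116), Pow(-8076, -1)) = Mul(84, Pow(-8076, -1)) = Mul(84, Rational(-1, 8076)) = Rational(-7, 673)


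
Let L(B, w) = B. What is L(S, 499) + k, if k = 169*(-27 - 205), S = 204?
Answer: -39004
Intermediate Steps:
k = -39208 (k = 169*(-232) = -39208)
L(S, 499) + k = 204 - 39208 = -39004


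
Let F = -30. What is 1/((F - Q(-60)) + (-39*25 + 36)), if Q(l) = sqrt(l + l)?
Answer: I/(-969*I + 2*sqrt(30)) ≈ -0.0010319 + 1.1665e-5*I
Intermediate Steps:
Q(l) = sqrt(2)*sqrt(l) (Q(l) = sqrt(2*l) = sqrt(2)*sqrt(l))
1/((F - Q(-60)) + (-39*25 + 36)) = 1/((-30 - sqrt(2)*sqrt(-60)) + (-39*25 + 36)) = 1/((-30 - sqrt(2)*2*I*sqrt(15)) + (-975 + 36)) = 1/((-30 - 2*I*sqrt(30)) - 939) = 1/(-969 - 2*I*sqrt(30))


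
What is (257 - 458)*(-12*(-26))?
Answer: -62712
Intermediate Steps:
(257 - 458)*(-12*(-26)) = -201*312 = -62712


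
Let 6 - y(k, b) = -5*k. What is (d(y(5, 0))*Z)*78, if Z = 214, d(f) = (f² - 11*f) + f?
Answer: 10866492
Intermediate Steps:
y(k, b) = 6 + 5*k (y(k, b) = 6 - (-5)*k = 6 + 5*k)
d(f) = f² - 10*f
(d(y(5, 0))*Z)*78 = (((6 + 5*5)*(-10 + (6 + 5*5)))*214)*78 = (((6 + 25)*(-10 + (6 + 25)))*214)*78 = ((31*(-10 + 31))*214)*78 = ((31*21)*214)*78 = (651*214)*78 = 139314*78 = 10866492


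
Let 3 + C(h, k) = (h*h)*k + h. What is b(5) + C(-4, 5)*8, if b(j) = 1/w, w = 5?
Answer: 2921/5 ≈ 584.20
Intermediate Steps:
b(j) = ⅕ (b(j) = 1/5 = ⅕)
C(h, k) = -3 + h + k*h² (C(h, k) = -3 + ((h*h)*k + h) = -3 + (h²*k + h) = -3 + (k*h² + h) = -3 + (h + k*h²) = -3 + h + k*h²)
b(5) + C(-4, 5)*8 = ⅕ + (-3 - 4 + 5*(-4)²)*8 = ⅕ + (-3 - 4 + 5*16)*8 = ⅕ + (-3 - 4 + 80)*8 = ⅕ + 73*8 = ⅕ + 584 = 2921/5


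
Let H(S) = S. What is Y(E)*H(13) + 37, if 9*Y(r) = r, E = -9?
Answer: 24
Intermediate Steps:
Y(r) = r/9
Y(E)*H(13) + 37 = ((⅑)*(-9))*13 + 37 = -1*13 + 37 = -13 + 37 = 24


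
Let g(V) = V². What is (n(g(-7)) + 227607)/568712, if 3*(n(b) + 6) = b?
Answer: 170713/426534 ≈ 0.40023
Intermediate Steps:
n(b) = -6 + b/3
(n(g(-7)) + 227607)/568712 = ((-6 + (⅓)*(-7)²) + 227607)/568712 = ((-6 + (⅓)*49) + 227607)*(1/568712) = ((-6 + 49/3) + 227607)*(1/568712) = (31/3 + 227607)*(1/568712) = (682852/3)*(1/568712) = 170713/426534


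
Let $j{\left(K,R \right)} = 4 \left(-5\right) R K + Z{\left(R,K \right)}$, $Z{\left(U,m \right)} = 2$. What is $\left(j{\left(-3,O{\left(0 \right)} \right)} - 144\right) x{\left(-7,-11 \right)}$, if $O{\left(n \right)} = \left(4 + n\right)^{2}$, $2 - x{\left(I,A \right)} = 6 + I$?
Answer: $2454$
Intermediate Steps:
$x{\left(I,A \right)} = -4 - I$ ($x{\left(I,A \right)} = 2 - \left(6 + I\right) = -4 - I$)
$j{\left(K,R \right)} = 2 - 20 K R$ ($j{\left(K,R \right)} = 4 \left(-5\right) R K + 2 = - 20 R K + 2 = - 20 K R + 2 = 2 - 20 K R$)
$\left(j{\left(-3,O{\left(0 \right)} \right)} - 144\right) x{\left(-7,-11 \right)} = \left(\left(2 - - 60 \left(4 + 0\right)^{2}\right) - 144\right) \left(-4 - -7\right) = \left(\left(2 - - 60 \cdot 4^{2}\right) - 144\right) \left(-4 + 7\right) = \left(\left(2 - \left(-60\right) 16\right) - 144\right) 3 = \left(\left(2 + 960\right) - 144\right) 3 = \left(962 - 144\right) 3 = 818 \cdot 3 = 2454$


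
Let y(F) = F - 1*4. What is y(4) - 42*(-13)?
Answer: 546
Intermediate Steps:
y(F) = -4 + F (y(F) = F - 4 = -4 + F)
y(4) - 42*(-13) = (-4 + 4) - 42*(-13) = 0 + 546 = 546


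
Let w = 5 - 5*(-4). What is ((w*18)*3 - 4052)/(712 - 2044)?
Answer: 1351/666 ≈ 2.0285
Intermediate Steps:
w = 25 (w = 5 + 20 = 25)
((w*18)*3 - 4052)/(712 - 2044) = ((25*18)*3 - 4052)/(712 - 2044) = (450*3 - 4052)/(-1332) = (1350 - 4052)*(-1/1332) = -2702*(-1/1332) = 1351/666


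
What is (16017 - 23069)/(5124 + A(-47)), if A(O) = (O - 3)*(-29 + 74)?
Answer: -3526/1437 ≈ -2.4537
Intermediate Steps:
A(O) = -135 + 45*O (A(O) = (-3 + O)*45 = -135 + 45*O)
(16017 - 23069)/(5124 + A(-47)) = (16017 - 23069)/(5124 + (-135 + 45*(-47))) = -7052/(5124 + (-135 - 2115)) = -7052/(5124 - 2250) = -7052/2874 = -7052*1/2874 = -3526/1437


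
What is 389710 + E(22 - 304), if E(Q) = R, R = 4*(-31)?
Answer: 389586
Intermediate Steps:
R = -124
E(Q) = -124
389710 + E(22 - 304) = 389710 - 124 = 389586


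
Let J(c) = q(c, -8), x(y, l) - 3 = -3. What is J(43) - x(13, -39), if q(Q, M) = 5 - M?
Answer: 13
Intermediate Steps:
x(y, l) = 0 (x(y, l) = 3 - 3 = 0)
J(c) = 13 (J(c) = 5 - 1*(-8) = 5 + 8 = 13)
J(43) - x(13, -39) = 13 - 1*0 = 13 + 0 = 13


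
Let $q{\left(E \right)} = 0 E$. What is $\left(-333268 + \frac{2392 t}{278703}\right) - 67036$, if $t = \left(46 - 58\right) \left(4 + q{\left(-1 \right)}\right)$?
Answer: $- \frac{37188680176}{92901} \approx -4.003 \cdot 10^{5}$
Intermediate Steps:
$q{\left(E \right)} = 0$
$t = -48$ ($t = \left(46 - 58\right) \left(4 + 0\right) = \left(-12\right) 4 = -48$)
$\left(-333268 + \frac{2392 t}{278703}\right) - 67036 = \left(-333268 + \frac{2392 \left(-48\right)}{278703}\right) - 67036 = \left(-333268 - \frac{38272}{92901}\right) - 67036 = - \frac{30960968740}{92901} - 67036 = - \frac{37188680176}{92901}$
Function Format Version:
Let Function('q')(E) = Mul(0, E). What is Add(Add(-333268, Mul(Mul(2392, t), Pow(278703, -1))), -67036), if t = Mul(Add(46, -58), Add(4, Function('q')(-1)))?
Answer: Rational(-37188680176, 92901) ≈ -4.0030e+5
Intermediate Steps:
Function('q')(E) = 0
t = -48 (t = Mul(Add(46, -58), Add(4, 0)) = Mul(-12, 4) = -48)
Add(Add(-333268, Mul(Mul(2392, t), Pow(278703, -1))), -67036) = Add(Add(-333268, Mul(Mul(2392, -48), Pow(278703, -1))), -67036) = Add(Add(-333268, Mul(-114816, Rational(1, 278703))), -67036) = Add(Add(-333268, Rational(-38272, 92901)), -67036) = Add(Rational(-30960968740, 92901), -67036) = Rational(-37188680176, 92901)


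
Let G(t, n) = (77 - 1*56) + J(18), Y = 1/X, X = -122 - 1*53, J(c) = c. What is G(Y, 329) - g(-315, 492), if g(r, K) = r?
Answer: 354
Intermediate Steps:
X = -175 (X = -122 - 53 = -175)
Y = -1/175 (Y = 1/(-175) = -1/175 ≈ -0.0057143)
G(t, n) = 39 (G(t, n) = (77 - 1*56) + 18 = (77 - 56) + 18 = 21 + 18 = 39)
G(Y, 329) - g(-315, 492) = 39 - 1*(-315) = 39 + 315 = 354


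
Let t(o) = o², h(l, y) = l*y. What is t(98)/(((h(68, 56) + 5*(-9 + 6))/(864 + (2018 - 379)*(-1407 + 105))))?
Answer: -20486426856/3793 ≈ -5.4011e+6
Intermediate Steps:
t(98)/(((h(68, 56) + 5*(-9 + 6))/(864 + (2018 - 379)*(-1407 + 105)))) = 98²/(((68*56 + 5*(-9 + 6))/(864 + (2018 - 379)*(-1407 + 105)))) = 9604/(((3808 + 5*(-3))/(864 + 1639*(-1302)))) = 9604/(((3808 - 15)/(864 - 2133978))) = 9604/((3793/(-2133114))) = 9604/((3793*(-1/2133114))) = 9604/(-3793/2133114) = 9604*(-2133114/3793) = -20486426856/3793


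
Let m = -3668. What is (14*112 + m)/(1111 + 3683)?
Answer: -350/799 ≈ -0.43805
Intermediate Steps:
(14*112 + m)/(1111 + 3683) = (14*112 - 3668)/(1111 + 3683) = (1568 - 3668)/4794 = -2100*1/4794 = -350/799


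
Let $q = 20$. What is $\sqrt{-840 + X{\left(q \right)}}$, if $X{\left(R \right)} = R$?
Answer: $2 i \sqrt{205} \approx 28.636 i$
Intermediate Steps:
$\sqrt{-840 + X{\left(q \right)}} = \sqrt{-840 + 20} = \sqrt{-820} = 2 i \sqrt{205}$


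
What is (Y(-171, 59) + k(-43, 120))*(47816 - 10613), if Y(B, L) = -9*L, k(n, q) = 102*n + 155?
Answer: -177160686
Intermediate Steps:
k(n, q) = 155 + 102*n
(Y(-171, 59) + k(-43, 120))*(47816 - 10613) = (-9*59 + (155 + 102*(-43)))*(47816 - 10613) = (-531 + (155 - 4386))*37203 = (-531 - 4231)*37203 = -4762*37203 = -177160686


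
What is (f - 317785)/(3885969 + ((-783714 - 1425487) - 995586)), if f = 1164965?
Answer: 423590/340591 ≈ 1.2437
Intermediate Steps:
(f - 317785)/(3885969 + ((-783714 - 1425487) - 995586)) = (1164965 - 317785)/(3885969 + ((-783714 - 1425487) - 995586)) = 847180/(3885969 + (-2209201 - 995586)) = 847180/(3885969 - 3204787) = 847180/681182 = 847180*(1/681182) = 423590/340591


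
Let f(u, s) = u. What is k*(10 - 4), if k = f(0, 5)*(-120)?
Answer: 0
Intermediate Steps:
k = 0 (k = 0*(-120) = 0)
k*(10 - 4) = 0*(10 - 4) = 0*6 = 0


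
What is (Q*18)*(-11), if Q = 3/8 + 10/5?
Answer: -1881/4 ≈ -470.25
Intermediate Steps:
Q = 19/8 (Q = 3*(⅛) + 10*(⅕) = 3/8 + 2 = 19/8 ≈ 2.3750)
(Q*18)*(-11) = ((19/8)*18)*(-11) = (171/4)*(-11) = -1881/4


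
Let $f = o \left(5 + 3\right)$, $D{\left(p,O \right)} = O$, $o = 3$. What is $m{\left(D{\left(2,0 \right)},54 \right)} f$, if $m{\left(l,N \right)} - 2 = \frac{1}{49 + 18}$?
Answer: $\frac{3240}{67} \approx 48.358$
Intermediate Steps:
$m{\left(l,N \right)} = \frac{135}{67}$ ($m{\left(l,N \right)} = 2 + \frac{1}{49 + 18} = 2 + \frac{1}{67} = \frac{135}{67}$)
$f = 24$ ($f = 3 \left(5 + 3\right) = 3 \cdot 8 = 24$)
$m{\left(D{\left(2,0 \right)},54 \right)} f = \frac{135}{67} \cdot 24 = \frac{3240}{67}$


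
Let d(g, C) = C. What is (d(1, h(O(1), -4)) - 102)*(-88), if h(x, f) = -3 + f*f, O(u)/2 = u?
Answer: 7832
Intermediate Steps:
O(u) = 2*u
h(x, f) = -3 + f²
(d(1, h(O(1), -4)) - 102)*(-88) = ((-3 + (-4)²) - 102)*(-88) = ((-3 + 16) - 102)*(-88) = (13 - 102)*(-88) = -89*(-88) = 7832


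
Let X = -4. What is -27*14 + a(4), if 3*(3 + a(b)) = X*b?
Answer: -1159/3 ≈ -386.33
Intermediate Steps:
a(b) = -3 - 4*b/3 (a(b) = -3 + (-4*b)/3 = -3 - 4*b/3)
-27*14 + a(4) = -27*14 + (-3 - 4/3*4) = -378 + (-3 - 16/3) = -378 - 25/3 = -1159/3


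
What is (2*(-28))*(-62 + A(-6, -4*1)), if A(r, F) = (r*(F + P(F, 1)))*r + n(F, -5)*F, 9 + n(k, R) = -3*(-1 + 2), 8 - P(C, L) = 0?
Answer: -7280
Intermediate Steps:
P(C, L) = 8 (P(C, L) = 8 - 1*0 = 8 + 0 = 8)
n(k, R) = -12 (n(k, R) = -9 - 3*(-1 + 2) = -9 - 3*1 = -9 - 3 = -12)
A(r, F) = -12*F + r²*(8 + F) (A(r, F) = (r*(F + 8))*r - 12*F = (r*(8 + F))*r - 12*F = r²*(8 + F) - 12*F = -12*F + r²*(8 + F))
(2*(-28))*(-62 + A(-6, -4*1)) = (2*(-28))*(-62 + (-(-48) + 8*(-6)² - 4*1*(-6)²)) = -56*(-62 + (-12*(-4) + 8*36 - 4*36)) = -56*(-62 + (48 + 288 - 144)) = -56*(-62 + 192) = -56*130 = -7280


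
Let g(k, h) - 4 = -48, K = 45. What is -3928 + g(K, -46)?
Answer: -3972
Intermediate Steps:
g(k, h) = -44 (g(k, h) = 4 - 48 = -44)
-3928 + g(K, -46) = -3928 - 44 = -3972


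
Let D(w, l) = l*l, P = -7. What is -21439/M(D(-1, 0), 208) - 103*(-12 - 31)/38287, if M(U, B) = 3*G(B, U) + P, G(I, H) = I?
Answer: -818102300/23623079 ≈ -34.631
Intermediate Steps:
D(w, l) = l²
M(U, B) = -7 + 3*B (M(U, B) = 3*B - 7 = -7 + 3*B)
-21439/M(D(-1, 0), 208) - 103*(-12 - 31)/38287 = -21439/(-7 + 3*208) - 103*(-12 - 31)/38287 = -21439/(-7 + 624) - 103*(-43)*(1/38287) = -21439/617 + 4429*(1/38287) = -21439*1/617 + 4429/38287 = -21439/617 + 4429/38287 = -818102300/23623079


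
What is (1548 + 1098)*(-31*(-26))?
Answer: 2132676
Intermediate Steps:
(1548 + 1098)*(-31*(-26)) = 2646*806 = 2132676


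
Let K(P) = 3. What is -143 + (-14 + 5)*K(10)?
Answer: -170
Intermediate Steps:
-143 + (-14 + 5)*K(10) = -143 + (-14 + 5)*3 = -143 - 9*3 = -143 - 27 = -170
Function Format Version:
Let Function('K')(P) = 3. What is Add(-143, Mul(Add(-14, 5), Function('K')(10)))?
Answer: -170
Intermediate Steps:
Add(-143, Mul(Add(-14, 5), Function('K')(10))) = Add(-143, Mul(Add(-14, 5), 3)) = Add(-143, Mul(-9, 3)) = Add(-143, -27) = -170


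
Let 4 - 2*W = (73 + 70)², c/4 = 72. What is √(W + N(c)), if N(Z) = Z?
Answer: I*√39738/2 ≈ 99.672*I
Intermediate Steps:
c = 288 (c = 4*72 = 288)
W = -20445/2 (W = 2 - (73 + 70)²/2 = 2 - ½*143² = 2 - ½*20449 = 2 - 20449/2 = -20445/2 ≈ -10223.)
√(W + N(c)) = √(-20445/2 + 288) = √(-19869/2) = I*√39738/2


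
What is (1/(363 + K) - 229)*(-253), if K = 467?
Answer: 48087457/830 ≈ 57937.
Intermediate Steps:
(1/(363 + K) - 229)*(-253) = (1/(363 + 467) - 229)*(-253) = (1/830 - 229)*(-253) = -190069/830*(-253) = 48087457/830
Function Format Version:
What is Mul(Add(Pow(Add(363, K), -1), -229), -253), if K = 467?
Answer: Rational(48087457, 830) ≈ 57937.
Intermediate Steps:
Mul(Add(Pow(Add(363, K), -1), -229), -253) = Mul(Add(Pow(Add(363, 467), -1), -229), -253) = Mul(Add(Pow(830, -1), -229), -253) = Mul(Add(Rational(1, 830), -229), -253) = Mul(Rational(-190069, 830), -253) = Rational(48087457, 830)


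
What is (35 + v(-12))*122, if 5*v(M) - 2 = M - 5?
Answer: 3904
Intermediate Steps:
v(M) = -⅗ + M/5 (v(M) = ⅖ + (M - 5)/5 = ⅖ + (-5 + M)/5 = ⅖ + (-1 + M/5) = -⅗ + M/5)
(35 + v(-12))*122 = (35 + (-⅗ + (⅕)*(-12)))*122 = (35 + (-⅗ - 12/5))*122 = (35 - 3)*122 = 32*122 = 3904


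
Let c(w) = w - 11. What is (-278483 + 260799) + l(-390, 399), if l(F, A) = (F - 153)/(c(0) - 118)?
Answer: -760231/43 ≈ -17680.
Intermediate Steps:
c(w) = -11 + w
l(F, A) = 51/43 - F/129 (l(F, A) = (F - 153)/((-11 + 0) - 118) = (-153 + F)/(-11 - 118) = (-153 + F)/(-129) = (-153 + F)*(-1/129) = 51/43 - F/129)
(-278483 + 260799) + l(-390, 399) = (-278483 + 260799) + (51/43 - 1/129*(-390)) = -17684 + (51/43 + 130/43) = -17684 + 181/43 = -760231/43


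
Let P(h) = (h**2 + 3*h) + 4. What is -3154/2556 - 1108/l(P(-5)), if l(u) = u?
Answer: -719051/8946 ≈ -80.377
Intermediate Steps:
P(h) = 4 + h**2 + 3*h
-3154/2556 - 1108/l(P(-5)) = -3154/2556 - 1108/(4 + (-5)**2 + 3*(-5)) = -3154*1/2556 - 1108/(4 + 25 - 15) = -1577/1278 - 1108/14 = -1577/1278 - 1108*1/14 = -1577/1278 - 554/7 = -719051/8946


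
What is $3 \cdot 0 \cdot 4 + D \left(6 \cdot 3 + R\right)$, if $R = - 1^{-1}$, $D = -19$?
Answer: $-323$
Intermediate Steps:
$R = -1$ ($R = \left(-1\right) 1 = -1$)
$3 \cdot 0 \cdot 4 + D \left(6 \cdot 3 + R\right) = 3 \cdot 0 \cdot 4 - 19 \left(6 \cdot 3 - 1\right) = 0 \cdot 4 - 19 \left(18 - 1\right) = 0 - 323 = -323$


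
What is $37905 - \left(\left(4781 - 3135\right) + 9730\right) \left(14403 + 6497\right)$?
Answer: $-237720495$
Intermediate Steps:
$37905 - \left(\left(4781 - 3135\right) + 9730\right) \left(14403 + 6497\right) = 37905 - \left(1646 + 9730\right) 20900 = 37905 - 11376 \cdot 20900 = 37905 - 237758400 = -237720495$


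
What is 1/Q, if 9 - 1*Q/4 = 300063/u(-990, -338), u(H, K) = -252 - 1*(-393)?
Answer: -47/398392 ≈ -0.00011797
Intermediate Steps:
u(H, K) = 141 (u(H, K) = -252 + 393 = 141)
Q = -398392/47 (Q = 36 - 1200252/141 = 36 - 4*100021/47 = 36 - 400084/47 = -398392/47 ≈ -8476.4)
1/Q = 1/(-398392/47) = -47/398392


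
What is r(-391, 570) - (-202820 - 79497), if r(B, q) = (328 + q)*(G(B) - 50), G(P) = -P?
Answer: 588535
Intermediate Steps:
r(B, q) = (-50 - B)*(328 + q) (r(B, q) = (328 + q)*(-B - 50) = (328 + q)*(-50 - B) = (-50 - B)*(328 + q))
r(-391, 570) - (-202820 - 79497) = (-16400 - 328*(-391) - 50*570 - 1*(-391)*570) - (-202820 - 79497) = (-16400 + 128248 - 28500 + 222870) - 1*(-282317) = 306218 + 282317 = 588535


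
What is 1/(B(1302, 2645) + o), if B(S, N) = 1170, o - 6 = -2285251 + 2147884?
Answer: -1/136191 ≈ -7.3426e-6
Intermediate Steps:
o = -137361 (o = 6 + (-2285251 + 2147884) = 6 - 137367 = -137361)
1/(B(1302, 2645) + o) = 1/(1170 - 137361) = 1/(-136191) = -1/136191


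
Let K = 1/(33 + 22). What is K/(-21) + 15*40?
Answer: 692999/1155 ≈ 600.00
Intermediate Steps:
K = 1/55 ≈ 0.018182
K/(-21) + 15*40 = (1/55)/(-21) + 15*40 = (1/55)*(-1/21) + 600 = -1/1155 + 600 = 692999/1155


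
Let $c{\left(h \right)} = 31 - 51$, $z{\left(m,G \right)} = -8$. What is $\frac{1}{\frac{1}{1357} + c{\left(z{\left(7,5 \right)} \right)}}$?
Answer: $- \frac{1357}{27139} \approx -0.050002$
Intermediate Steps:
$c{\left(h \right)} = -20$ ($c{\left(h \right)} = 31 - 51 = -20$)
$\frac{1}{\frac{1}{1357} + c{\left(z{\left(7,5 \right)} \right)}} = \frac{1}{\frac{1}{1357} - 20} = \frac{1}{- \frac{27139}{1357}} = - \frac{1357}{27139}$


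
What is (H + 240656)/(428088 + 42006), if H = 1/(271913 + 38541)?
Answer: 74712617825/145942562676 ≈ 0.51193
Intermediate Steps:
H = 1/310454 ≈ 3.2211e-6
(H + 240656)/(428088 + 42006) = (1/310454 + 240656)/(428088 + 42006) = (74712617825/310454)/470094 = (74712617825/310454)*(1/470094) = 74712617825/145942562676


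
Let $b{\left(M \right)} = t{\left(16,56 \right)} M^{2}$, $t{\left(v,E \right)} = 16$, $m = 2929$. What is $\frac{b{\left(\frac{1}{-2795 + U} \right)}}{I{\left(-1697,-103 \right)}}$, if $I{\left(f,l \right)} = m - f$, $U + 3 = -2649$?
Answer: $\frac{8}{68626268217} \approx 1.1657 \cdot 10^{-10}$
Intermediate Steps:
$U = -2652$ ($U = -3 - 2649 = -2652$)
$I{\left(f,l \right)} = 2929 - f$
$b{\left(M \right)} = 16 M^{2}$
$\frac{b{\left(\frac{1}{-2795 + U} \right)}}{I{\left(-1697,-103 \right)}} = \frac{16 \left(\frac{1}{-2795 - 2652}\right)^{2}}{2929 - -1697} = \frac{16 \left(\frac{1}{-5447}\right)^{2}}{2929 + 1697} = \frac{16 \left(- \frac{1}{5447}\right)^{2}}{4626} = 16 \cdot \frac{1}{29669809} \cdot \frac{1}{4626} = \frac{16}{29669809} \cdot \frac{1}{4626} = \frac{8}{68626268217}$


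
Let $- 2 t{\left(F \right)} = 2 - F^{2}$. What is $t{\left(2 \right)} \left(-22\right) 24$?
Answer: $-528$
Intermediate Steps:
$t{\left(F \right)} = -1 + \frac{F^{2}}{2}$ ($t{\left(F \right)} = - \frac{2 - F^{2}}{2} = -1 + \frac{F^{2}}{2}$)
$t{\left(2 \right)} \left(-22\right) 24 = \left(-1 + \frac{2^{2}}{2}\right) \left(-22\right) 24 = \left(-1 + \frac{1}{2} \cdot 4\right) \left(-22\right) 24 = \left(-1 + 2\right) \left(-22\right) 24 = 1 \left(-22\right) 24 = \left(-22\right) 24 = -528$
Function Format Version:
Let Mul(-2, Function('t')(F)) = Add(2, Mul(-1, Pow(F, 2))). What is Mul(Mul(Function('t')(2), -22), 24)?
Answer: -528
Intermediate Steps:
Function('t')(F) = Add(-1, Mul(Rational(1, 2), Pow(F, 2))) (Function('t')(F) = Mul(Rational(-1, 2), Add(2, Mul(-1, Pow(F, 2)))) = Add(-1, Mul(Rational(1, 2), Pow(F, 2))))
Mul(Mul(Function('t')(2), -22), 24) = Mul(Mul(Add(-1, Mul(Rational(1, 2), Pow(2, 2))), -22), 24) = Mul(Mul(Add(-1, Mul(Rational(1, 2), 4)), -22), 24) = Mul(Mul(Add(-1, 2), -22), 24) = Mul(Mul(1, -22), 24) = Mul(-22, 24) = -528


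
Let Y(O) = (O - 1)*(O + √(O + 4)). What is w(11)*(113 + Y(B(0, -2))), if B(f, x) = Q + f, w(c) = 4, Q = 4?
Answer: 500 + 24*√2 ≈ 533.94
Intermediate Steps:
B(f, x) = 4 + f
Y(O) = (-1 + O)*(O + √(4 + O))
w(11)*(113 + Y(B(0, -2))) = 4*(113 + ((4 + 0)² - (4 + 0) - √(4 + (4 + 0)) + (4 + 0)*√(4 + (4 + 0)))) = 4*(113 + (4² - 1*4 - √(4 + 4) + 4*√(4 + 4))) = 4*(113 + (16 - 4 - √8 + 4*√8)) = 4*(113 + (16 - 4 - 2*√2 + 4*(2*√2))) = 4*(113 + (16 - 4 - 2*√2 + 8*√2)) = 4*(113 + (12 + 6*√2)) = 4*(125 + 6*√2) = 500 + 24*√2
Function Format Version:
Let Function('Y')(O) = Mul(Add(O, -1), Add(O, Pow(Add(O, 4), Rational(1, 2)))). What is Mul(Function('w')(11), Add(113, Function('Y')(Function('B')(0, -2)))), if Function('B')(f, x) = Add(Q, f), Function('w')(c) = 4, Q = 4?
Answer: Add(500, Mul(24, Pow(2, Rational(1, 2)))) ≈ 533.94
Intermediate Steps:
Function('B')(f, x) = Add(4, f)
Function('Y')(O) = Mul(Add(-1, O), Add(O, Pow(Add(4, O), Rational(1, 2))))
Mul(Function('w')(11), Add(113, Function('Y')(Function('B')(0, -2)))) = Mul(4, Add(113, Add(Pow(Add(4, 0), 2), Mul(-1, Add(4, 0)), Mul(-1, Pow(Add(4, Add(4, 0)), Rational(1, 2))), Mul(Add(4, 0), Pow(Add(4, Add(4, 0)), Rational(1, 2)))))) = Mul(4, Add(113, Add(Pow(4, 2), Mul(-1, 4), Mul(-1, Pow(Add(4, 4), Rational(1, 2))), Mul(4, Pow(Add(4, 4), Rational(1, 2)))))) = Mul(4, Add(113, Add(16, -4, Mul(-1, Pow(8, Rational(1, 2))), Mul(4, Pow(8, Rational(1, 2)))))) = Mul(4, Add(113, Add(16, -4, Mul(-1, Mul(2, Pow(2, Rational(1, 2)))), Mul(4, Mul(2, Pow(2, Rational(1, 2))))))) = Mul(4, Add(113, Add(16, -4, Mul(-2, Pow(2, Rational(1, 2))), Mul(8, Pow(2, Rational(1, 2)))))) = Mul(4, Add(113, Add(12, Mul(6, Pow(2, Rational(1, 2)))))) = Mul(4, Add(125, Mul(6, Pow(2, Rational(1, 2))))) = Add(500, Mul(24, Pow(2, Rational(1, 2))))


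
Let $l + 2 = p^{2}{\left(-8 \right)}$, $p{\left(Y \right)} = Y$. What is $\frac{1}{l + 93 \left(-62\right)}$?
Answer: $- \frac{1}{5704} \approx -0.00017532$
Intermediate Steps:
$l = 62$ ($l = -2 + \left(-8\right)^{2} = -2 + 64 = 62$)
$\frac{1}{l + 93 \left(-62\right)} = \frac{1}{62 + 93 \left(-62\right)} = \frac{1}{62 - 5766} = \frac{1}{-5704} = - \frac{1}{5704}$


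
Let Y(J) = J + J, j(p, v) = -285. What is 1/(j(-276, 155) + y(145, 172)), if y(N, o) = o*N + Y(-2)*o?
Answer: 1/23967 ≈ 4.1724e-5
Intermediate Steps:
Y(J) = 2*J
y(N, o) = -4*o + N*o (y(N, o) = o*N + (2*(-2))*o = N*o - 4*o = -4*o + N*o)
1/(j(-276, 155) + y(145, 172)) = 1/(-285 + 172*(-4 + 145)) = 1/(-285 + 172*141) = 1/(-285 + 24252) = 1/23967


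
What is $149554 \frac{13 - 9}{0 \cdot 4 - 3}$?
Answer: $- \frac{598216}{3} \approx -1.9941 \cdot 10^{5}$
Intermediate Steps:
$149554 \frac{13 - 9}{0 \cdot 4 - 3} = 149554 \frac{4}{0 - 3} = 149554 \frac{4}{-3} = 149554 \cdot 4 \left(- \frac{1}{3}\right) = 149554 \left(- \frac{4}{3}\right) = - \frac{598216}{3}$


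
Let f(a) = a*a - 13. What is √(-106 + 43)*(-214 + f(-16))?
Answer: 87*I*√7 ≈ 230.18*I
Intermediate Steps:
f(a) = -13 + a² (f(a) = a² - 13 = -13 + a²)
√(-106 + 43)*(-214 + f(-16)) = √(-106 + 43)*(-214 + (-13 + (-16)²)) = √(-63)*(-214 + (-13 + 256)) = (3*I*√7)*(-214 + 243) = (3*I*√7)*29 = 87*I*√7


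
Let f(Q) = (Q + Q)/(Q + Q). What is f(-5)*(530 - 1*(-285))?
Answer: 815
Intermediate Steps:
f(Q) = 1 (f(Q) = (2*Q)/((2*Q)) = (2*Q)*(1/(2*Q)) = 1)
f(-5)*(530 - 1*(-285)) = 1*(530 - 1*(-285)) = 1*(530 + 285) = 1*815 = 815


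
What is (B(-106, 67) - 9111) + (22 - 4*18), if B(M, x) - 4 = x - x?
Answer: -9157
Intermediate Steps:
B(M, x) = 4 (B(M, x) = 4 + (x - x) = 4 + 0 = 4)
(B(-106, 67) - 9111) + (22 - 4*18) = (4 - 9111) + (22 - 4*18) = -9107 + (22 - 72) = -9107 - 50 = -9157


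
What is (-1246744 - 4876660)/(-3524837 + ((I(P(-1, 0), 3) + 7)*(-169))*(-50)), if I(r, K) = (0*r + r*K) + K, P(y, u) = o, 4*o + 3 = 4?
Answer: 12246808/6867999 ≈ 1.7832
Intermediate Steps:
o = ¼ (o = -¾ + (¼)*4 = -¾ + 1 = ¼ ≈ 0.25000)
P(y, u) = ¼
I(r, K) = K + K*r (I(r, K) = (0 + K*r) + K = K*r + K = K + K*r)
(-1246744 - 4876660)/(-3524837 + ((I(P(-1, 0), 3) + 7)*(-169))*(-50)) = (-1246744 - 4876660)/(-3524837 + ((3*(1 + ¼) + 7)*(-169))*(-50)) = -6123404/(-3524837 + ((3*(5/4) + 7)*(-169))*(-50)) = -6123404/(-3524837 + ((15/4 + 7)*(-169))*(-50)) = -6123404/(-3524837 + ((43/4)*(-169))*(-50)) = -6123404/(-3524837 - 7267/4*(-50)) = -6123404/(-3524837 + 181675/2) = -6123404/(-6867999/2) = -6123404*(-2/6867999) = 12246808/6867999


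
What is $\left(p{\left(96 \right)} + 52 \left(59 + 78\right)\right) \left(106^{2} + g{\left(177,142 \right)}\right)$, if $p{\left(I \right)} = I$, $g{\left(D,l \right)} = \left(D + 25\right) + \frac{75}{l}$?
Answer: $\frac{5863618310}{71} \approx 8.2586 \cdot 10^{7}$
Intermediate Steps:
$g{\left(D,l \right)} = 25 + D + \frac{75}{l}$ ($g{\left(D,l \right)} = \left(25 + D\right) + \frac{75}{l} = 25 + D + \frac{75}{l}$)
$\left(p{\left(96 \right)} + 52 \left(59 + 78\right)\right) \left(106^{2} + g{\left(177,142 \right)}\right) = \left(96 + 52 \left(59 + 78\right)\right) \left(106^{2} + \left(25 + 177 + \frac{75}{142}\right)\right) = \left(96 + 52 \cdot 137\right) \left(11236 + \left(25 + 177 + 75 \cdot \frac{1}{142}\right)\right) = \left(96 + 7124\right) \left(11236 + \left(25 + 177 + \frac{75}{142}\right)\right) = 7220 \left(11236 + \frac{28759}{142}\right) = 7220 \cdot \frac{1624271}{142} = \frac{5863618310}{71}$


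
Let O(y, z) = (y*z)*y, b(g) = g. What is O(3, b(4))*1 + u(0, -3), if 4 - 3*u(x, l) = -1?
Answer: 113/3 ≈ 37.667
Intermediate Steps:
O(y, z) = z*y**2
u(x, l) = 5/3 (u(x, l) = 4/3 - 1/3*(-1) = 4/3 + 1/3 = 5/3)
O(3, b(4))*1 + u(0, -3) = (4*3**2)*1 + 5/3 = (4*9)*1 + 5/3 = 36*1 + 5/3 = 36 + 5/3 = 113/3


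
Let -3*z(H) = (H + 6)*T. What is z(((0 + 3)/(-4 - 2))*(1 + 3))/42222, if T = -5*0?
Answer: 0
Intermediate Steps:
T = 0
z(H) = 0 (z(H) = -(H + 6)*0/3 = -(6 + H)*0/3 = -⅓*0 = 0)
z(((0 + 3)/(-4 - 2))*(1 + 3))/42222 = 0/42222 = 0*(1/42222) = 0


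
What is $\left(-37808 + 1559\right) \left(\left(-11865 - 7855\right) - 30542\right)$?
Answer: $1821947238$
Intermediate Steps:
$\left(-37808 + 1559\right) \left(\left(-11865 - 7855\right) - 30542\right) = - 36249 \left(\left(-11865 - 7855\right) - 30542\right) = - 36249 \left(-19720 - 30542\right) = \left(-36249\right) \left(-50262\right) = 1821947238$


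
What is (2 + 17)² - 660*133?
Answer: -87419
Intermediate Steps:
(2 + 17)² - 660*133 = 19² - 87780 = 361 - 87780 = -87419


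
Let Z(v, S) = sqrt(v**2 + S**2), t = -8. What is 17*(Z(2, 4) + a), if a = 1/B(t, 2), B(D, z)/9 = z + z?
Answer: 17/36 + 34*sqrt(5) ≈ 76.499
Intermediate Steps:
B(D, z) = 18*z (B(D, z) = 9*(z + z) = 9*(2*z) = 18*z)
Z(v, S) = sqrt(S**2 + v**2)
a = 1/36 (a = 1/(18*2) = 1/36 ≈ 0.027778)
17*(Z(2, 4) + a) = 17*(sqrt(4**2 + 2**2) + 1/36) = 17*(sqrt(16 + 4) + 1/36) = 17*(sqrt(20) + 1/36) = 17*(2*sqrt(5) + 1/36) = 17*(1/36 + 2*sqrt(5)) = 17/36 + 34*sqrt(5)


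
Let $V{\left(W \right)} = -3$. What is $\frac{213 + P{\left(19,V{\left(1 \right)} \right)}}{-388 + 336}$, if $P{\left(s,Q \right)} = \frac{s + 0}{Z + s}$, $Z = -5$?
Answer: $- \frac{3001}{728} \approx -4.1223$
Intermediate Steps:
$P{\left(s,Q \right)} = \frac{s}{-5 + s}$ ($P{\left(s,Q \right)} = \frac{s + 0}{-5 + s} = \frac{s}{-5 + s}$)
$\frac{213 + P{\left(19,V{\left(1 \right)} \right)}}{-388 + 336} = \frac{213 + \frac{19}{-5 + 19}}{-388 + 336} = \frac{213 + \frac{19}{14}}{-52} = \left(213 + 19 \cdot \frac{1}{14}\right) \left(- \frac{1}{52}\right) = \left(213 + \frac{19}{14}\right) \left(- \frac{1}{52}\right) = \frac{3001}{14} \left(- \frac{1}{52}\right) = - \frac{3001}{728}$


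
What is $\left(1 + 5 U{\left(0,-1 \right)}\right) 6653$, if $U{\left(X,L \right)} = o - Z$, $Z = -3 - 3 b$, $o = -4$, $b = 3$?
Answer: $272773$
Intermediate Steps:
$Z = -12$ ($Z = -3 - 9 = -12$)
$U{\left(X,L \right)} = 8$ ($U{\left(X,L \right)} = -4 - -12 = -4 + 12 = 8$)
$\left(1 + 5 U{\left(0,-1 \right)}\right) 6653 = \left(1 + 5 \cdot 8\right) 6653 = \left(1 + 40\right) 6653 = 41 \cdot 6653 = 272773$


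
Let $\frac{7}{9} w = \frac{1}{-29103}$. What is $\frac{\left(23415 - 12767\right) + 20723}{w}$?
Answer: $-710103499$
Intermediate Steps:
$w = - \frac{3}{67907}$ ($w = \frac{9}{7 \left(-29103\right)} = \frac{9}{7} \left(- \frac{1}{29103}\right) = - \frac{3}{67907} \approx -4.4178 \cdot 10^{-5}$)
$\frac{\left(23415 - 12767\right) + 20723}{w} = \frac{\left(23415 - 12767\right) + 20723}{- \frac{3}{67907}} = \left(10648 + 20723\right) \left(- \frac{67907}{3}\right) = 31371 \left(- \frac{67907}{3}\right) = -710103499$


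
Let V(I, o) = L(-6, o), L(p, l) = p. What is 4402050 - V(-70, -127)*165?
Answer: 4403040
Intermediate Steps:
V(I, o) = -6
4402050 - V(-70, -127)*165 = 4402050 - (-6)*165 = 4402050 - 1*(-990) = 4402050 + 990 = 4403040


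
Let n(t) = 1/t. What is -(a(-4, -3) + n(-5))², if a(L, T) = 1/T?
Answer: -64/225 ≈ -0.28444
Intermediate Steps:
-(a(-4, -3) + n(-5))² = -(1/(-3) + 1/(-5))² = -(-⅓ - ⅕)² = -(-8/15)² = -1*64/225 = -64/225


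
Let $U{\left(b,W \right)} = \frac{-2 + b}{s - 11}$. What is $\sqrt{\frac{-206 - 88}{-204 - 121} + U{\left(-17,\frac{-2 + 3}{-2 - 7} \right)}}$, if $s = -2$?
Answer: $\frac{\sqrt{9997}}{65} \approx 1.5382$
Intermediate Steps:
$U{\left(b,W \right)} = \frac{2}{13} - \frac{b}{13}$ ($U{\left(b,W \right)} = \frac{-2 + b}{-2 - 11} = \frac{-2 + b}{-13} = \left(-2 + b\right) \left(- \frac{1}{13}\right) = \frac{2}{13} - \frac{b}{13}$)
$\sqrt{\frac{-206 - 88}{-204 - 121} + U{\left(-17,\frac{-2 + 3}{-2 - 7} \right)}} = \sqrt{\frac{-206 - 88}{-204 - 121} + \left(\frac{2}{13} - - \frac{17}{13}\right)} = \sqrt{- \frac{294}{-325} + \left(\frac{2}{13} + \frac{17}{13}\right)} = \sqrt{\left(-294\right) \left(- \frac{1}{325}\right) + \frac{19}{13}} = \sqrt{\frac{294}{325} + \frac{19}{13}} = \sqrt{\frac{769}{325}} = \frac{\sqrt{9997}}{65}$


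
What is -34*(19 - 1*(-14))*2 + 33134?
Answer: 30890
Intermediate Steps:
-34*(19 - 1*(-14))*2 + 33134 = -34*(19 + 14)*2 + 33134 = -34*33*2 + 33134 = -1122*2 + 33134 = -2244 + 33134 = 30890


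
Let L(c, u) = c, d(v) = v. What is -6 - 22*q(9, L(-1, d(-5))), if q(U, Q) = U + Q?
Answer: -182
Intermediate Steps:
q(U, Q) = Q + U
-6 - 22*q(9, L(-1, d(-5))) = -6 - 22*(-1 + 9) = -6 - 22*8 = -6 - 176 = -182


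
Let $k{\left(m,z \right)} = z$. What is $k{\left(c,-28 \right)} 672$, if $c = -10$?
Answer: $-18816$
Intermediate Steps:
$k{\left(c,-28 \right)} 672 = \left(-28\right) 672 = -18816$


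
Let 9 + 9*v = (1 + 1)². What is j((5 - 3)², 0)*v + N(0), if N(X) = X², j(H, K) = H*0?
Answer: 0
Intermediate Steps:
j(H, K) = 0
v = -5/9 (v = -1 + (1 + 1)²/9 = -1 + (⅑)*2² = -1 + (⅑)*4 = -1 + 4/9 = -5/9 ≈ -0.55556)
j((5 - 3)², 0)*v + N(0) = 0*(-5/9) + 0² = 0 + 0 = 0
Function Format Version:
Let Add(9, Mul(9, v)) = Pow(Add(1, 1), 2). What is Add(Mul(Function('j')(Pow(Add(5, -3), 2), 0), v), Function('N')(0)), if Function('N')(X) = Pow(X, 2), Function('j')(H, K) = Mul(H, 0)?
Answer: 0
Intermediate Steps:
Function('j')(H, K) = 0
v = Rational(-5, 9) (v = Add(-1, Mul(Rational(1, 9), Pow(Add(1, 1), 2))) = Add(-1, Mul(Rational(1, 9), Pow(2, 2))) = Add(-1, Mul(Rational(1, 9), 4)) = Add(-1, Rational(4, 9)) = Rational(-5, 9) ≈ -0.55556)
Add(Mul(Function('j')(Pow(Add(5, -3), 2), 0), v), Function('N')(0)) = Add(Mul(0, Rational(-5, 9)), Pow(0, 2)) = Add(0, 0) = 0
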